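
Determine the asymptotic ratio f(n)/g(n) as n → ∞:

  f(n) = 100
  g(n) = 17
100/17

Since 100 and 17 have the same growth rate (O(1)),
the ratio converges to a constant: 100/17.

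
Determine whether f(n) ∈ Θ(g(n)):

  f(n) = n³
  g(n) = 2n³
True

f(n) = n³ and g(n) = 2n³ are both O(n³).
Since they have the same asymptotic growth rate, f(n) = Θ(g(n)) is true.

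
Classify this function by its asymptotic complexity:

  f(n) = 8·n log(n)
O(n log n)

The dominant term in 8·n log(n) is 8·n log(n), which is Θ(n log n).
Constants are absorbed, so the tightest bound is O(n log n).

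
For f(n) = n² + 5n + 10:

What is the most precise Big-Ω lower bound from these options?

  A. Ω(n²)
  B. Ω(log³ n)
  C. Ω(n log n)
A

f(n) = n² + 5n + 10 is Ω(n²).
All listed options are valid Big-Ω bounds (lower bounds),
but Ω(n²) is the tightest (largest valid bound).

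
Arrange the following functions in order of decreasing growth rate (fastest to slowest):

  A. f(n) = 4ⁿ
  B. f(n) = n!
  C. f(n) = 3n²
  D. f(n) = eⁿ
B > A > D > C

Comparing growth rates:
B = n! is O(n!)
A = 4ⁿ is O(4ⁿ)
D = eⁿ is O(eⁿ)
C = 3n² is O(n²)

Therefore, the order from fastest to slowest is: B > A > D > C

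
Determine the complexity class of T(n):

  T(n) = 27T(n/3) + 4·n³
Θ(n³ log n)

Master Theorem: a = 27, b = 3, f(n) = 4·n³.
Compute the critical exponent d = log₃(27) = 3.
Compare f(n) = Θ(n³) against n^d:
  k = 3 = d, so f(n) = Θ(n^d) — Case 2.
  Work is balanced across levels: T(n) = Θ(n^d log n) = Θ(n³ log n).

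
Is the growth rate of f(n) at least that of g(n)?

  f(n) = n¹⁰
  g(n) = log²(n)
True

f(n) = n¹⁰ is O(n¹⁰), and g(n) = log²(n) is O(log² n).
Since O(n¹⁰) grows at least as fast as O(log² n), f(n) = Ω(g(n)) is true.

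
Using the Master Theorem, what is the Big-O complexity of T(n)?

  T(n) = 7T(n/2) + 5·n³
Θ(n³)

Master Theorem: a = 7, b = 2, f(n) = 5·n³.
Compute the critical exponent d = log₂(7) = 2.807.
Compare f(n) = Θ(n³) against n^d:
  k = 3 > d = 2.807, so f(n) = Ω(n^(d+ε)) — Case 3.
  Regularity: a·(n/b)^3/n^3 = a/b^3 = 7/8 < 1 ✓.
  The top-level work dominates: T(n) = Θ(f(n)) = Θ(n³).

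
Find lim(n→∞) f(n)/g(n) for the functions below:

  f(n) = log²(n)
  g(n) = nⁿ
0

Since log²(n) (O(log² n)) grows slower than nⁿ (O(nⁿ)),
the ratio f(n)/g(n) → 0 as n → ∞.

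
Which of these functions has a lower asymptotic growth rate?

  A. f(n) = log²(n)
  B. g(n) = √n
A

f(n) = log²(n) is O(log² n), while g(n) = √n is O(√n).
Since O(log² n) grows slower than O(√n), f(n) is dominated.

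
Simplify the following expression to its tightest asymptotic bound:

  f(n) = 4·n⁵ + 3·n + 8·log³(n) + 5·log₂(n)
Θ(n⁵)

Order the terms by growth rate: 5·log₂(n) ≺ 8·log³(n) ≺ 3·n ≺ 4·n⁵.
The fastest-growing term 4·n⁵ dominates as n → ∞; dropping its constant factor gives Θ(n⁵).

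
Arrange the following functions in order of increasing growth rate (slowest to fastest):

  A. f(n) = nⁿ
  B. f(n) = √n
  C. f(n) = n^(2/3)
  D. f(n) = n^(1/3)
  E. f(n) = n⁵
D < B < C < E < A

Comparing growth rates:
D = n^(1/3) is O(n^(1/3))
B = √n is O(√n)
C = n^(2/3) is O(n^(2/3))
E = n⁵ is O(n⁵)
A = nⁿ is O(nⁿ)

Therefore, the order from slowest to fastest is: D < B < C < E < A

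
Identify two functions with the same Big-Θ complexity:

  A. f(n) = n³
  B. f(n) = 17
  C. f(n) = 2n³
A and C

Examining each function:
  A. n³ is O(n³)
  B. 17 is O(1)
  C. 2n³ is O(n³)

Functions A and C both have the same complexity class.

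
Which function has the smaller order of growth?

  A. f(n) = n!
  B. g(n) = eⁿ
B

f(n) = n! is O(n!), while g(n) = eⁿ is O(eⁿ).
Since O(eⁿ) grows slower than O(n!), g(n) is dominated.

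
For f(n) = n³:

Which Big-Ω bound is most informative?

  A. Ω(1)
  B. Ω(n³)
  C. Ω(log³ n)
B

f(n) = n³ is Ω(n³).
All listed options are valid Big-Ω bounds (lower bounds),
but Ω(n³) is the tightest (largest valid bound).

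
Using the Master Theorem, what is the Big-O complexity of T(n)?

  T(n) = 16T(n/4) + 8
Θ(n²)

Master Theorem: a = 16, b = 4, f(n) = 8.
Compute the critical exponent d = log₄(16) = 2.
Compare f(n) = Θ(1) against n^d:
  k = 0 < d = 2, so f(n) = O(n^(d-ε)) — Case 1.
  The recursion cost dominates: T(n) = Θ(n^d) = Θ(n²).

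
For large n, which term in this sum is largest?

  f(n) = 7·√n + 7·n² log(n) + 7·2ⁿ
7·2ⁿ

Looking at each term:
  - 7·√n is O(√n)
  - 7·n² log(n) is O(n² log n)
  - 7·2ⁿ is O(2ⁿ)

The term 7·2ⁿ (O(2ⁿ)) grows fastest and dominates all others.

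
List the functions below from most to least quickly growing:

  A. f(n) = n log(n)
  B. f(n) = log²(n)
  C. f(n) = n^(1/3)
A > C > B

Comparing growth rates:
A = n log(n) is O(n log n)
C = n^(1/3) is O(n^(1/3))
B = log²(n) is O(log² n)

Therefore, the order from fastest to slowest is: A > C > B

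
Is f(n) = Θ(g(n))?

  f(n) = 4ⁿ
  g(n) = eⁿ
False

f(n) = 4ⁿ is O(4ⁿ), and g(n) = eⁿ is O(eⁿ).
Since they have different growth rates, f(n) = Θ(g(n)) is false.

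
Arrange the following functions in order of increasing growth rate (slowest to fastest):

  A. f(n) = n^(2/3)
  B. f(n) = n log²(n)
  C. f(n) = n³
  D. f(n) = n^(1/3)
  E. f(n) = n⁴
D < A < B < C < E

Comparing growth rates:
D = n^(1/3) is O(n^(1/3))
A = n^(2/3) is O(n^(2/3))
B = n log²(n) is O(n log² n)
C = n³ is O(n³)
E = n⁴ is O(n⁴)

Therefore, the order from slowest to fastest is: D < A < B < C < E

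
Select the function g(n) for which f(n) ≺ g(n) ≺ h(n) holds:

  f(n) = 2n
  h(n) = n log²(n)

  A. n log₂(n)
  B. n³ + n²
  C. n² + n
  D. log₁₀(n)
A

We need g(n) with 2n = o(g(n)) and g(n) = o(n log²(n)), i.e. O(n) ≺ g ≺ O(n log² n).
Check each option:
  A. n log₂(n) — O(n log n) is strictly between O(n) and O(n log² n) ✓
  B. n³ + n² — O(n³) does not grow strictly slower than h(n)
  C. n² + n — O(n²) does not grow strictly slower than h(n)
  D. log₁₀(n) — O(log n) does not grow strictly faster than f(n)

Only option A (n log₂(n)) lies strictly between.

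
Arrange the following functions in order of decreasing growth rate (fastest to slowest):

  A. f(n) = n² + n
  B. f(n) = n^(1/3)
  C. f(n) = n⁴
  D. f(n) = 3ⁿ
D > C > A > B

Comparing growth rates:
D = 3ⁿ is O(3ⁿ)
C = n⁴ is O(n⁴)
A = n² + n is O(n²)
B = n^(1/3) is O(n^(1/3))

Therefore, the order from fastest to slowest is: D > C > A > B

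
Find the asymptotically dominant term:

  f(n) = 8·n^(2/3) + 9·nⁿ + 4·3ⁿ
9·nⁿ

Looking at each term:
  - 8·n^(2/3) is O(n^(2/3))
  - 9·nⁿ is O(nⁿ)
  - 4·3ⁿ is O(3ⁿ)

The term 9·nⁿ (O(nⁿ)) grows fastest and dominates all others.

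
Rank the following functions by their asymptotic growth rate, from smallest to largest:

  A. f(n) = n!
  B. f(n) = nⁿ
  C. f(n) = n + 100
C < A < B

Comparing growth rates:
C = n + 100 is O(n)
A = n! is O(n!)
B = nⁿ is O(nⁿ)

Therefore, the order from slowest to fastest is: C < A < B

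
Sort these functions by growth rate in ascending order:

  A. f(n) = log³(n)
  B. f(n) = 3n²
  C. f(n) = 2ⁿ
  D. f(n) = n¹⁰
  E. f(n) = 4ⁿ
A < B < D < C < E

Comparing growth rates:
A = log³(n) is O(log³ n)
B = 3n² is O(n²)
D = n¹⁰ is O(n¹⁰)
C = 2ⁿ is O(2ⁿ)
E = 4ⁿ is O(4ⁿ)

Therefore, the order from slowest to fastest is: A < B < D < C < E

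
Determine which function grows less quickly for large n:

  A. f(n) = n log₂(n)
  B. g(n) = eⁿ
A

f(n) = n log₂(n) is O(n log n), while g(n) = eⁿ is O(eⁿ).
Since O(n log n) grows slower than O(eⁿ), f(n) is dominated.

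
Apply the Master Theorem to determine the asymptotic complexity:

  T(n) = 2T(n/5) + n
Θ(n)

Master Theorem: a = 2, b = 5, f(n) = n.
Compute the critical exponent d = log₅(2) = 0.431.
Compare f(n) = Θ(n) against n^d:
  k = 1 > d = 0.431, so f(n) = Ω(n^(d+ε)) — Case 3.
  Regularity: a·(n/b)^1/n^1 = a/b^1 = 2/5 < 1 ✓.
  The top-level work dominates: T(n) = Θ(f(n)) = Θ(n).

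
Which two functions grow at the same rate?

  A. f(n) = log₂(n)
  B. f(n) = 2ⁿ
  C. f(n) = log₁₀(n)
A and C

Examining each function:
  A. log₂(n) is O(log n)
  B. 2ⁿ is O(2ⁿ)
  C. log₁₀(n) is O(log n)

Functions A and C both have the same complexity class.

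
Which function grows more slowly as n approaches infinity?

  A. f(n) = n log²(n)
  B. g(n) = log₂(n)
B

f(n) = n log²(n) is O(n log² n), while g(n) = log₂(n) is O(log n).
Since O(log n) grows slower than O(n log² n), g(n) is dominated.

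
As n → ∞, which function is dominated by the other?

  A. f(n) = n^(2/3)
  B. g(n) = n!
A

f(n) = n^(2/3) is O(n^(2/3)), while g(n) = n! is O(n!).
Since O(n^(2/3)) grows slower than O(n!), f(n) is dominated.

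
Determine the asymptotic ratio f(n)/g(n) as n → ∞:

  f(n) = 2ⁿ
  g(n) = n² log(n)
∞

Since 2ⁿ (O(2ⁿ)) grows faster than n² log(n) (O(n² log n)),
the ratio f(n)/g(n) → ∞ as n → ∞.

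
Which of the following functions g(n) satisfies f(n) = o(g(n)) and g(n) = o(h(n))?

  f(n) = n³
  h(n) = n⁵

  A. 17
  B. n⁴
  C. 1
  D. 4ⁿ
B

We need g(n) with n³ = o(g(n)) and g(n) = o(n⁵), i.e. O(n³) ≺ g ≺ O(n⁵).
Check each option:
  A. 17 — O(1) does not grow strictly faster than f(n)
  B. n⁴ — O(n⁴) is strictly between O(n³) and O(n⁵) ✓
  C. 1 — O(1) does not grow strictly faster than f(n)
  D. 4ⁿ — O(4ⁿ) does not grow strictly slower than h(n)

Only option B (n⁴) lies strictly between.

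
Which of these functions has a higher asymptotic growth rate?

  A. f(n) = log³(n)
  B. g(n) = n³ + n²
B

f(n) = log³(n) is O(log³ n), while g(n) = n³ + n² is O(n³).
Since O(n³) grows faster than O(log³ n), g(n) dominates.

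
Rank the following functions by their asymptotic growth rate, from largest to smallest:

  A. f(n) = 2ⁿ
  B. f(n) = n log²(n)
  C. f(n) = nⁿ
C > A > B

Comparing growth rates:
C = nⁿ is O(nⁿ)
A = 2ⁿ is O(2ⁿ)
B = n log²(n) is O(n log² n)

Therefore, the order from fastest to slowest is: C > A > B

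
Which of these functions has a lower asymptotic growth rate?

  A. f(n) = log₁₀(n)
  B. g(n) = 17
B

f(n) = log₁₀(n) is O(log n), while g(n) = 17 is O(1).
Since O(1) grows slower than O(log n), g(n) is dominated.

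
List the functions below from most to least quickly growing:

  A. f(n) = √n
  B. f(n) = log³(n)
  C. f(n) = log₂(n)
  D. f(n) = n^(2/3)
D > A > B > C

Comparing growth rates:
D = n^(2/3) is O(n^(2/3))
A = √n is O(√n)
B = log³(n) is O(log³ n)
C = log₂(n) is O(log n)

Therefore, the order from fastest to slowest is: D > A > B > C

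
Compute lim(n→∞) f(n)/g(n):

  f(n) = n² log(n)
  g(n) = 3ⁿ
0

Since n² log(n) (O(n² log n)) grows slower than 3ⁿ (O(3ⁿ)),
the ratio f(n)/g(n) → 0 as n → ∞.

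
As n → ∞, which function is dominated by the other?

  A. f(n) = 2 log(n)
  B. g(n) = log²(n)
A

f(n) = 2 log(n) is O(log n), while g(n) = log²(n) is O(log² n).
Since O(log n) grows slower than O(log² n), f(n) is dominated.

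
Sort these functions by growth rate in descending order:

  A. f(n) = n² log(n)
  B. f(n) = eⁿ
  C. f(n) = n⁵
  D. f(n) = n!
D > B > C > A

Comparing growth rates:
D = n! is O(n!)
B = eⁿ is O(eⁿ)
C = n⁵ is O(n⁵)
A = n² log(n) is O(n² log n)

Therefore, the order from fastest to slowest is: D > B > C > A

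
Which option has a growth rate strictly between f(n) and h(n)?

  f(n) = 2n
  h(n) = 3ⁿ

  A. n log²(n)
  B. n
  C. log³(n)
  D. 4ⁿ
A

We need g(n) with 2n = o(g(n)) and g(n) = o(3ⁿ), i.e. O(n) ≺ g ≺ O(3ⁿ).
Check each option:
  A. n log²(n) — O(n log² n) is strictly between O(n) and O(3ⁿ) ✓
  B. n — O(n) does not grow strictly faster than f(n)
  C. log³(n) — O(log³ n) does not grow strictly faster than f(n)
  D. 4ⁿ — O(4ⁿ) does not grow strictly slower than h(n)

Only option A (n log²(n)) lies strictly between.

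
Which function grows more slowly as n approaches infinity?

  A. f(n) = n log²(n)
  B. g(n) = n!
A

f(n) = n log²(n) is O(n log² n), while g(n) = n! is O(n!).
Since O(n log² n) grows slower than O(n!), f(n) is dominated.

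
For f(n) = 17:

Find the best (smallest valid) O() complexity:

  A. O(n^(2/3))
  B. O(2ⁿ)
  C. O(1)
C

f(n) = 17 is O(1).
All listed options are valid Big-O bounds (upper bounds),
but O(1) is the tightest (smallest valid bound).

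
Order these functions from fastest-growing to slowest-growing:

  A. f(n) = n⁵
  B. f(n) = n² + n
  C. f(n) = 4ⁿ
C > A > B

Comparing growth rates:
C = 4ⁿ is O(4ⁿ)
A = n⁵ is O(n⁵)
B = n² + n is O(n²)

Therefore, the order from fastest to slowest is: C > A > B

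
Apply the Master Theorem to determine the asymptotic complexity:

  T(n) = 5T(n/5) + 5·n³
Θ(n³)

Master Theorem: a = 5, b = 5, f(n) = 5·n³.
Compute the critical exponent d = log₅(5) = 1.
Compare f(n) = Θ(n³) against n^d:
  k = 3 > d = 1, so f(n) = Ω(n^(d+ε)) — Case 3.
  Regularity: a·(n/b)^3/n^3 = a/b^3 = 5/125 < 1 ✓.
  The top-level work dominates: T(n) = Θ(f(n)) = Θ(n³).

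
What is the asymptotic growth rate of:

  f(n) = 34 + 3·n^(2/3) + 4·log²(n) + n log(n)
Θ(n log n)

Order the terms by growth rate: 34 ≺ 4·log²(n) ≺ 3·n^(2/3) ≺ n log(n).
The fastest-growing term n log(n) dominates as n → ∞; dropping its constant factor gives Θ(n log n).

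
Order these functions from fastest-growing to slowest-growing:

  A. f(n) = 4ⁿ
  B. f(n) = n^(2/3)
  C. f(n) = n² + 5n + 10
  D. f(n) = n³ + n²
A > D > C > B

Comparing growth rates:
A = 4ⁿ is O(4ⁿ)
D = n³ + n² is O(n³)
C = n² + 5n + 10 is O(n²)
B = n^(2/3) is O(n^(2/3))

Therefore, the order from fastest to slowest is: A > D > C > B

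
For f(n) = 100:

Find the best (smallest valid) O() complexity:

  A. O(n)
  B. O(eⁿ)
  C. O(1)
C

f(n) = 100 is O(1).
All listed options are valid Big-O bounds (upper bounds),
but O(1) is the tightest (smallest valid bound).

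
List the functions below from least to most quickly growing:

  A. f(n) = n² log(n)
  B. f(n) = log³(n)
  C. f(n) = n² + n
B < C < A

Comparing growth rates:
B = log³(n) is O(log³ n)
C = n² + n is O(n²)
A = n² log(n) is O(n² log n)

Therefore, the order from slowest to fastest is: B < C < A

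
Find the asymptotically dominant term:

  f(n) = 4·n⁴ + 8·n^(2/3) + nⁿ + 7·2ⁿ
nⁿ

Looking at each term:
  - 4·n⁴ is O(n⁴)
  - 8·n^(2/3) is O(n^(2/3))
  - nⁿ is O(nⁿ)
  - 7·2ⁿ is O(2ⁿ)

The term nⁿ (O(nⁿ)) grows fastest and dominates all others.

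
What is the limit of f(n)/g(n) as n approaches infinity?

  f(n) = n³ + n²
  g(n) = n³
1

Since n³ + n² and n³ have the same growth rate (O(n³)),
the ratio converges to a constant: 1.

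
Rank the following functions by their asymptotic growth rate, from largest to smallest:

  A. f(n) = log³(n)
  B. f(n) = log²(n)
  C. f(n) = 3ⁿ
C > A > B

Comparing growth rates:
C = 3ⁿ is O(3ⁿ)
A = log³(n) is O(log³ n)
B = log²(n) is O(log² n)

Therefore, the order from fastest to slowest is: C > A > B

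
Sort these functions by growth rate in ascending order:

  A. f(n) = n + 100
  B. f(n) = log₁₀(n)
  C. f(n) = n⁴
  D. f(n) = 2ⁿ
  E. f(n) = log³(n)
B < E < A < C < D

Comparing growth rates:
B = log₁₀(n) is O(log n)
E = log³(n) is O(log³ n)
A = n + 100 is O(n)
C = n⁴ is O(n⁴)
D = 2ⁿ is O(2ⁿ)

Therefore, the order from slowest to fastest is: B < E < A < C < D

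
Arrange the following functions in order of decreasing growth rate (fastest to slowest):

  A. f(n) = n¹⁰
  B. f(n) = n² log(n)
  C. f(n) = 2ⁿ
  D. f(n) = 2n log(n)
C > A > B > D

Comparing growth rates:
C = 2ⁿ is O(2ⁿ)
A = n¹⁰ is O(n¹⁰)
B = n² log(n) is O(n² log n)
D = 2n log(n) is O(n log n)

Therefore, the order from fastest to slowest is: C > A > B > D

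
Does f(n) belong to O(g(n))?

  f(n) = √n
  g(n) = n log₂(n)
True

f(n) = √n is O(√n), and g(n) = n log₂(n) is O(n log n).
Since O(√n) ⊆ O(n log n) (f grows no faster than g), f(n) = O(g(n)) is true.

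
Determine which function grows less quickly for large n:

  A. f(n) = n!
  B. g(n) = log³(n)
B

f(n) = n! is O(n!), while g(n) = log³(n) is O(log³ n).
Since O(log³ n) grows slower than O(n!), g(n) is dominated.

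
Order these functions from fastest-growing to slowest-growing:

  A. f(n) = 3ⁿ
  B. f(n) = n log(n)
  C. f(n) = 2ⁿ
A > C > B

Comparing growth rates:
A = 3ⁿ is O(3ⁿ)
C = 2ⁿ is O(2ⁿ)
B = n log(n) is O(n log n)

Therefore, the order from fastest to slowest is: A > C > B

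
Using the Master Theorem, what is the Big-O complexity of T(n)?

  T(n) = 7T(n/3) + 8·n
Θ(n^log₃(7))

Master Theorem: a = 7, b = 3, f(n) = 8·n.
Compute the critical exponent d = log₃(7) = 1.771.
Compare f(n) = Θ(n) against n^d:
  k = 1 < d = 1.771, so f(n) = O(n^(d-ε)) — Case 1.
  The recursion cost dominates: T(n) = Θ(n^d) = Θ(n^log₃(7)).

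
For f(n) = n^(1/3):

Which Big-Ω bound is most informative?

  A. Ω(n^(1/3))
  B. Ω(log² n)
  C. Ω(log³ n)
A

f(n) = n^(1/3) is Ω(n^(1/3)).
All listed options are valid Big-Ω bounds (lower bounds),
but Ω(n^(1/3)) is the tightest (largest valid bound).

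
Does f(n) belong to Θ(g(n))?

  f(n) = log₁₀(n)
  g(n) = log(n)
True

f(n) = log₁₀(n) and g(n) = log(n) are both O(log n).
Since they have the same asymptotic growth rate, f(n) = Θ(g(n)) is true.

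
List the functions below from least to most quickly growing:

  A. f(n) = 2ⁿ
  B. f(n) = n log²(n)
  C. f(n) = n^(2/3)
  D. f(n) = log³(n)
D < C < B < A

Comparing growth rates:
D = log³(n) is O(log³ n)
C = n^(2/3) is O(n^(2/3))
B = n log²(n) is O(n log² n)
A = 2ⁿ is O(2ⁿ)

Therefore, the order from slowest to fastest is: D < C < B < A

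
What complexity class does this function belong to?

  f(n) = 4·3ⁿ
O(3ⁿ)

The dominant term in 4·3ⁿ is 4·3ⁿ, which is Θ(3ⁿ).
Constants are absorbed, so the tightest bound is O(3ⁿ).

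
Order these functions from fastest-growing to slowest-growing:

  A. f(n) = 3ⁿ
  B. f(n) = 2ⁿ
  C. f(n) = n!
C > A > B

Comparing growth rates:
C = n! is O(n!)
A = 3ⁿ is O(3ⁿ)
B = 2ⁿ is O(2ⁿ)

Therefore, the order from fastest to slowest is: C > A > B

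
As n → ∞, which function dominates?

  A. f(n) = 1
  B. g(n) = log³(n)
B

f(n) = 1 is O(1), while g(n) = log³(n) is O(log³ n).
Since O(log³ n) grows faster than O(1), g(n) dominates.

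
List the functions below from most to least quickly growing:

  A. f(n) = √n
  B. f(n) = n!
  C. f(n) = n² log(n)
B > C > A

Comparing growth rates:
B = n! is O(n!)
C = n² log(n) is O(n² log n)
A = √n is O(√n)

Therefore, the order from fastest to slowest is: B > C > A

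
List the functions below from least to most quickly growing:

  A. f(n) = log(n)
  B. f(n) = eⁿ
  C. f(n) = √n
A < C < B

Comparing growth rates:
A = log(n) is O(log n)
C = √n is O(√n)
B = eⁿ is O(eⁿ)

Therefore, the order from slowest to fastest is: A < C < B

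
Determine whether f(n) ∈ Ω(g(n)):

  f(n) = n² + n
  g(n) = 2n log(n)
True

f(n) = n² + n is O(n²), and g(n) = 2n log(n) is O(n log n).
Since O(n²) grows at least as fast as O(n log n), f(n) = Ω(g(n)) is true.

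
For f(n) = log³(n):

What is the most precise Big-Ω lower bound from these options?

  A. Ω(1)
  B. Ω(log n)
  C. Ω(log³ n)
C

f(n) = log³(n) is Ω(log³ n).
All listed options are valid Big-Ω bounds (lower bounds),
but Ω(log³ n) is the tightest (largest valid bound).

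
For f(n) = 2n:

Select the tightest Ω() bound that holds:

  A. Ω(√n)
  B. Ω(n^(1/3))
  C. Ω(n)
C

f(n) = 2n is Ω(n).
All listed options are valid Big-Ω bounds (lower bounds),
but Ω(n) is the tightest (largest valid bound).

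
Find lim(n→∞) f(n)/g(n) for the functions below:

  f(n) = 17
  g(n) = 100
17/100

Since 17 and 100 have the same growth rate (O(1)),
the ratio converges to a constant: 17/100.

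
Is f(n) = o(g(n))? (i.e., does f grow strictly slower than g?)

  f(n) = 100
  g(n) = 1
False

f(n) = 100 is O(1), and g(n) = 1 is O(1).
Since they have the same growth rate, f(n) = o(g(n)) is false.
(f = o(g) requires f to grow strictly slower, not equal.)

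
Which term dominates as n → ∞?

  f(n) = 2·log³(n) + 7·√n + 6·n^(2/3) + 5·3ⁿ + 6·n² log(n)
5·3ⁿ

Looking at each term:
  - 2·log³(n) is O(log³ n)
  - 7·√n is O(√n)
  - 6·n^(2/3) is O(n^(2/3))
  - 5·3ⁿ is O(3ⁿ)
  - 6·n² log(n) is O(n² log n)

The term 5·3ⁿ (O(3ⁿ)) grows fastest and dominates all others.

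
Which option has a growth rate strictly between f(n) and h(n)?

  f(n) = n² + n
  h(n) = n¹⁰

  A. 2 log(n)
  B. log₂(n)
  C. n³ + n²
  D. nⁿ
C

We need g(n) with n² + n = o(g(n)) and g(n) = o(n¹⁰), i.e. O(n²) ≺ g ≺ O(n¹⁰).
Check each option:
  A. 2 log(n) — O(log n) does not grow strictly faster than f(n)
  B. log₂(n) — O(log n) does not grow strictly faster than f(n)
  C. n³ + n² — O(n³) is strictly between O(n²) and O(n¹⁰) ✓
  D. nⁿ — O(nⁿ) does not grow strictly slower than h(n)

Only option C (n³ + n²) lies strictly between.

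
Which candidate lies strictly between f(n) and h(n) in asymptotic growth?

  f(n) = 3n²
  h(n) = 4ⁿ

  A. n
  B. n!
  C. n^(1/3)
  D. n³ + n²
D

We need g(n) with 3n² = o(g(n)) and g(n) = o(4ⁿ), i.e. O(n²) ≺ g ≺ O(4ⁿ).
Check each option:
  A. n — O(n) does not grow strictly faster than f(n)
  B. n! — O(n!) does not grow strictly slower than h(n)
  C. n^(1/3) — O(n^(1/3)) does not grow strictly faster than f(n)
  D. n³ + n² — O(n³) is strictly between O(n²) and O(4ⁿ) ✓

Only option D (n³ + n²) lies strictly between.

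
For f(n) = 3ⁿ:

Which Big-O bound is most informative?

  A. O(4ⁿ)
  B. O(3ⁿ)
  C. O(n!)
B

f(n) = 3ⁿ is O(3ⁿ).
All listed options are valid Big-O bounds (upper bounds),
but O(3ⁿ) is the tightest (smallest valid bound).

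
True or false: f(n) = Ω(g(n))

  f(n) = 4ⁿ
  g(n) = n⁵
True

f(n) = 4ⁿ is O(4ⁿ), and g(n) = n⁵ is O(n⁵).
Since O(4ⁿ) grows at least as fast as O(n⁵), f(n) = Ω(g(n)) is true.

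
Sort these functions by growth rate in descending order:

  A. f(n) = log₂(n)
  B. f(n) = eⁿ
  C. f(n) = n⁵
B > C > A

Comparing growth rates:
B = eⁿ is O(eⁿ)
C = n⁵ is O(n⁵)
A = log₂(n) is O(log n)

Therefore, the order from fastest to slowest is: B > C > A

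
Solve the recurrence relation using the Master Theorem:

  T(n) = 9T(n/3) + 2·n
Θ(n²)

Master Theorem: a = 9, b = 3, f(n) = 2·n.
Compute the critical exponent d = log₃(9) = 2.
Compare f(n) = Θ(n) against n^d:
  k = 1 < d = 2, so f(n) = O(n^(d-ε)) — Case 1.
  The recursion cost dominates: T(n) = Θ(n^d) = Θ(n²).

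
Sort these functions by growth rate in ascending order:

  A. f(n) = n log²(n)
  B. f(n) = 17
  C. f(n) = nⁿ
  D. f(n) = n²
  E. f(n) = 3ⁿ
B < A < D < E < C

Comparing growth rates:
B = 17 is O(1)
A = n log²(n) is O(n log² n)
D = n² is O(n²)
E = 3ⁿ is O(3ⁿ)
C = nⁿ is O(nⁿ)

Therefore, the order from slowest to fastest is: B < A < D < E < C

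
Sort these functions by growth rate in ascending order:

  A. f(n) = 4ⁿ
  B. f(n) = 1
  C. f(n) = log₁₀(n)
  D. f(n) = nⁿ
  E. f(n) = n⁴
B < C < E < A < D

Comparing growth rates:
B = 1 is O(1)
C = log₁₀(n) is O(log n)
E = n⁴ is O(n⁴)
A = 4ⁿ is O(4ⁿ)
D = nⁿ is O(nⁿ)

Therefore, the order from slowest to fastest is: B < C < E < A < D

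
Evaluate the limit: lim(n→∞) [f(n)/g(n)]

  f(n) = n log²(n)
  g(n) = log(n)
∞

Since n log²(n) (O(n log² n)) grows faster than log(n) (O(log n)),
the ratio f(n)/g(n) → ∞ as n → ∞.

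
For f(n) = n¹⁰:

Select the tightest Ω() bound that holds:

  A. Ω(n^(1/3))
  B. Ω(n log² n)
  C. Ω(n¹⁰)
C

f(n) = n¹⁰ is Ω(n¹⁰).
All listed options are valid Big-Ω bounds (lower bounds),
but Ω(n¹⁰) is the tightest (largest valid bound).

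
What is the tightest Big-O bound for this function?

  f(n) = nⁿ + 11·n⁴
O(nⁿ)

The dominant term in nⁿ + 11·n⁴ is nⁿ, which is Θ(nⁿ).
Lower-order terms (11·n⁴) are asymptotically negligible.
Constants are absorbed, so the tightest bound is O(nⁿ).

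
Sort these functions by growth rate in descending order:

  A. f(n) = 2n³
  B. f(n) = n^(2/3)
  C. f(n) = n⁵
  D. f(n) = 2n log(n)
C > A > D > B

Comparing growth rates:
C = n⁵ is O(n⁵)
A = 2n³ is O(n³)
D = 2n log(n) is O(n log n)
B = n^(2/3) is O(n^(2/3))

Therefore, the order from fastest to slowest is: C > A > D > B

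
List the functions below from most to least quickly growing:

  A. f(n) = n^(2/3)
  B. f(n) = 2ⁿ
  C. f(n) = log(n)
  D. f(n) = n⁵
B > D > A > C

Comparing growth rates:
B = 2ⁿ is O(2ⁿ)
D = n⁵ is O(n⁵)
A = n^(2/3) is O(n^(2/3))
C = log(n) is O(log n)

Therefore, the order from fastest to slowest is: B > D > A > C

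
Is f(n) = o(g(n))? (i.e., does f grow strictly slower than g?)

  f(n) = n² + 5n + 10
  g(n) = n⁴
True

f(n) = n² + 5n + 10 is O(n²), and g(n) = n⁴ is O(n⁴).
Since O(n²) grows strictly slower than O(n⁴), f(n) = o(g(n)) is true.
This means lim(n→∞) f(n)/g(n) = 0.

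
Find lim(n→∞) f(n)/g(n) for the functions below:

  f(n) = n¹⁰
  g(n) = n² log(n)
∞

Since n¹⁰ (O(n¹⁰)) grows faster than n² log(n) (O(n² log n)),
the ratio f(n)/g(n) → ∞ as n → ∞.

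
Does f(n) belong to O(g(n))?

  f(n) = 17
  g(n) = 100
True

f(n) = 17 and g(n) = 100 are both O(1).
Big-O permits equal growth rates (f ≤ c·g for some c), so f(n) = O(g(n)) is true.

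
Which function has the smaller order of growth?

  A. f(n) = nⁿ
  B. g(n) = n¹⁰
B

f(n) = nⁿ is O(nⁿ), while g(n) = n¹⁰ is O(n¹⁰).
Since O(n¹⁰) grows slower than O(nⁿ), g(n) is dominated.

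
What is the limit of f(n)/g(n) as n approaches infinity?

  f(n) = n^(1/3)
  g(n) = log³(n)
∞

Since n^(1/3) (O(n^(1/3))) grows faster than log³(n) (O(log³ n)),
the ratio f(n)/g(n) → ∞ as n → ∞.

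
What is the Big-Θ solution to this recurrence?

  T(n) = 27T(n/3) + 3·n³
Θ(n³ log n)

Master Theorem: a = 27, b = 3, f(n) = 3·n³.
Compute the critical exponent d = log₃(27) = 3.
Compare f(n) = Θ(n³) against n^d:
  k = 3 = d, so f(n) = Θ(n^d) — Case 2.
  Work is balanced across levels: T(n) = Θ(n^d log n) = Θ(n³ log n).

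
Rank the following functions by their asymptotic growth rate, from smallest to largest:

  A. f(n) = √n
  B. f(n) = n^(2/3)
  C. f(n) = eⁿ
A < B < C

Comparing growth rates:
A = √n is O(√n)
B = n^(2/3) is O(n^(2/3))
C = eⁿ is O(eⁿ)

Therefore, the order from slowest to fastest is: A < B < C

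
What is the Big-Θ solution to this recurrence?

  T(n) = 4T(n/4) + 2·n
Θ(n log n)

Master Theorem: a = 4, b = 4, f(n) = 2·n.
Compute the critical exponent d = log₄(4) = 1.
Compare f(n) = Θ(n) against n^d:
  k = 1 = d, so f(n) = Θ(n^d) — Case 2.
  Work is balanced across levels: T(n) = Θ(n^d log n) = Θ(n log n).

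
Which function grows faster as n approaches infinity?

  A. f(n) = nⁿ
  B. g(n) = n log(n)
A

f(n) = nⁿ is O(nⁿ), while g(n) = n log(n) is O(n log n).
Since O(nⁿ) grows faster than O(n log n), f(n) dominates.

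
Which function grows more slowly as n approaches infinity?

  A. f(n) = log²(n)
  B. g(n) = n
A

f(n) = log²(n) is O(log² n), while g(n) = n is O(n).
Since O(log² n) grows slower than O(n), f(n) is dominated.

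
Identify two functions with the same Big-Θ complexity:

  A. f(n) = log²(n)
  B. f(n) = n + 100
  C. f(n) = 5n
B and C

Examining each function:
  A. log²(n) is O(log² n)
  B. n + 100 is O(n)
  C. 5n is O(n)

Functions B and C both have the same complexity class.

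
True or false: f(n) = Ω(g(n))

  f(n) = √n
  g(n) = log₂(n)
True

f(n) = √n is O(√n), and g(n) = log₂(n) is O(log n).
Since O(√n) grows at least as fast as O(log n), f(n) = Ω(g(n)) is true.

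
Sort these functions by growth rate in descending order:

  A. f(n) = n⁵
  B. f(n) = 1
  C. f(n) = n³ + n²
A > C > B

Comparing growth rates:
A = n⁵ is O(n⁵)
C = n³ + n² is O(n³)
B = 1 is O(1)

Therefore, the order from fastest to slowest is: A > C > B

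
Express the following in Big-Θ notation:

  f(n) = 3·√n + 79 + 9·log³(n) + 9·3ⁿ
Θ(3ⁿ)

Order the terms by growth rate: 79 ≺ 9·log³(n) ≺ 3·√n ≺ 9·3ⁿ.
The fastest-growing term 9·3ⁿ dominates as n → ∞; dropping its constant factor gives Θ(3ⁿ).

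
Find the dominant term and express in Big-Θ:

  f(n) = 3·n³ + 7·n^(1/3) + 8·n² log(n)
Θ(n³)

Order the terms by growth rate: 7·n^(1/3) ≺ 8·n² log(n) ≺ 3·n³.
The fastest-growing term 3·n³ dominates as n → ∞; dropping its constant factor gives Θ(n³).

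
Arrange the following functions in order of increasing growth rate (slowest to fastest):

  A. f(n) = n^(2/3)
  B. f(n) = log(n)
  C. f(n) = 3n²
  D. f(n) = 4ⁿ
B < A < C < D

Comparing growth rates:
B = log(n) is O(log n)
A = n^(2/3) is O(n^(2/3))
C = 3n² is O(n²)
D = 4ⁿ is O(4ⁿ)

Therefore, the order from slowest to fastest is: B < A < C < D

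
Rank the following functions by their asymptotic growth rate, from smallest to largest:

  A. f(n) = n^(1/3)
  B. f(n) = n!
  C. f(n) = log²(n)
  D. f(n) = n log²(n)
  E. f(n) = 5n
C < A < E < D < B

Comparing growth rates:
C = log²(n) is O(log² n)
A = n^(1/3) is O(n^(1/3))
E = 5n is O(n)
D = n log²(n) is O(n log² n)
B = n! is O(n!)

Therefore, the order from slowest to fastest is: C < A < E < D < B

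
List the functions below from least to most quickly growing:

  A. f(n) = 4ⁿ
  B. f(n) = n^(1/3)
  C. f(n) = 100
C < B < A

Comparing growth rates:
C = 100 is O(1)
B = n^(1/3) is O(n^(1/3))
A = 4ⁿ is O(4ⁿ)

Therefore, the order from slowest to fastest is: C < B < A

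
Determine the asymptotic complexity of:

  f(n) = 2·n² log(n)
O(n² log n)

The dominant term in 2·n² log(n) is 2·n² log(n), which is Θ(n² log n).
Constants are absorbed, so the tightest bound is O(n² log n).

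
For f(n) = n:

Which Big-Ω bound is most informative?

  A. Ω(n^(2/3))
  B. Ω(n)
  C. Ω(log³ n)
B

f(n) = n is Ω(n).
All listed options are valid Big-Ω bounds (lower bounds),
but Ω(n) is the tightest (largest valid bound).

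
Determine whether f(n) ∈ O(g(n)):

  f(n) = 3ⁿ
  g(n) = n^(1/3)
False

f(n) = 3ⁿ is O(3ⁿ), and g(n) = n^(1/3) is O(n^(1/3)).
Since O(3ⁿ) grows faster than O(n^(1/3)), f(n) = O(g(n)) is false.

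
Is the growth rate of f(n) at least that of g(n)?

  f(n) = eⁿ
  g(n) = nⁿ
False

f(n) = eⁿ is O(eⁿ), and g(n) = nⁿ is O(nⁿ).
Since O(eⁿ) grows slower than O(nⁿ), f(n) = Ω(g(n)) is false.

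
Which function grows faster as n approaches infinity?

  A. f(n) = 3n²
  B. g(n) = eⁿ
B

f(n) = 3n² is O(n²), while g(n) = eⁿ is O(eⁿ).
Since O(eⁿ) grows faster than O(n²), g(n) dominates.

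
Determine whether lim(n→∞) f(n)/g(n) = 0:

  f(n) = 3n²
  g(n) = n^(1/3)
False

f(n) = 3n² is O(n²), and g(n) = n^(1/3) is O(n^(1/3)).
Since O(n²) grows faster than or equal to O(n^(1/3)), f(n) = o(g(n)) is false.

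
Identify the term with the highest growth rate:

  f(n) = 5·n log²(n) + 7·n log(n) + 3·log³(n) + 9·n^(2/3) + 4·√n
5·n log²(n)

Looking at each term:
  - 5·n log²(n) is O(n log² n)
  - 7·n log(n) is O(n log n)
  - 3·log³(n) is O(log³ n)
  - 9·n^(2/3) is O(n^(2/3))
  - 4·√n is O(√n)

The term 5·n log²(n) (O(n log² n)) grows fastest and dominates all others.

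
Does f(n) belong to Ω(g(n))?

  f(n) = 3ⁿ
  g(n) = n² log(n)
True

f(n) = 3ⁿ is O(3ⁿ), and g(n) = n² log(n) is O(n² log n).
Since O(3ⁿ) grows at least as fast as O(n² log n), f(n) = Ω(g(n)) is true.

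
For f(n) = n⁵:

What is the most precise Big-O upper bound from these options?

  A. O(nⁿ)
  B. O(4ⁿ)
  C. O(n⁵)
C

f(n) = n⁵ is O(n⁵).
All listed options are valid Big-O bounds (upper bounds),
but O(n⁵) is the tightest (smallest valid bound).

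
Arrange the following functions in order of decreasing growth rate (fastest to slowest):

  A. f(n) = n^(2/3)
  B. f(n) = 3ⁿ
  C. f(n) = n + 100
B > C > A

Comparing growth rates:
B = 3ⁿ is O(3ⁿ)
C = n + 100 is O(n)
A = n^(2/3) is O(n^(2/3))

Therefore, the order from fastest to slowest is: B > C > A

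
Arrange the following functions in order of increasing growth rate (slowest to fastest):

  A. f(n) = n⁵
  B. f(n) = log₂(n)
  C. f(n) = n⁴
B < C < A

Comparing growth rates:
B = log₂(n) is O(log n)
C = n⁴ is O(n⁴)
A = n⁵ is O(n⁵)

Therefore, the order from slowest to fastest is: B < C < A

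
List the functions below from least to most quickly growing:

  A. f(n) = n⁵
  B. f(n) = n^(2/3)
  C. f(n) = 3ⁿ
B < A < C

Comparing growth rates:
B = n^(2/3) is O(n^(2/3))
A = n⁵ is O(n⁵)
C = 3ⁿ is O(3ⁿ)

Therefore, the order from slowest to fastest is: B < A < C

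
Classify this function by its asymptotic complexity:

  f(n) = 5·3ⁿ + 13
O(3ⁿ)

The dominant term in 5·3ⁿ + 13 is 5·3ⁿ, which is Θ(3ⁿ).
Lower-order terms (13) are asymptotically negligible.
Constants are absorbed, so the tightest bound is O(3ⁿ).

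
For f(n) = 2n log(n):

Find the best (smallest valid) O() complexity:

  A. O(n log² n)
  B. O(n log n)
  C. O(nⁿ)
B

f(n) = 2n log(n) is O(n log n).
All listed options are valid Big-O bounds (upper bounds),
but O(n log n) is the tightest (smallest valid bound).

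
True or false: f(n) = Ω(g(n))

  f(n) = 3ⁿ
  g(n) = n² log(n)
True

f(n) = 3ⁿ is O(3ⁿ), and g(n) = n² log(n) is O(n² log n).
Since O(3ⁿ) grows at least as fast as O(n² log n), f(n) = Ω(g(n)) is true.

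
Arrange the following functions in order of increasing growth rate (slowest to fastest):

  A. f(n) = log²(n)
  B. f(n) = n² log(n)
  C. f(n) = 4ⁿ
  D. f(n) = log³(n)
A < D < B < C

Comparing growth rates:
A = log²(n) is O(log² n)
D = log³(n) is O(log³ n)
B = n² log(n) is O(n² log n)
C = 4ⁿ is O(4ⁿ)

Therefore, the order from slowest to fastest is: A < D < B < C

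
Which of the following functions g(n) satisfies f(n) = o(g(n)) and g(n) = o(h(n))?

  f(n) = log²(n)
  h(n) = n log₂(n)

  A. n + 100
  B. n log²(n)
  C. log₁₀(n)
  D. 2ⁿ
A

We need g(n) with log²(n) = o(g(n)) and g(n) = o(n log₂(n)), i.e. O(log² n) ≺ g ≺ O(n log n).
Check each option:
  A. n + 100 — O(n) is strictly between O(log² n) and O(n log n) ✓
  B. n log²(n) — O(n log² n) does not grow strictly slower than h(n)
  C. log₁₀(n) — O(log n) does not grow strictly faster than f(n)
  D. 2ⁿ — O(2ⁿ) does not grow strictly slower than h(n)

Only option A (n + 100) lies strictly between.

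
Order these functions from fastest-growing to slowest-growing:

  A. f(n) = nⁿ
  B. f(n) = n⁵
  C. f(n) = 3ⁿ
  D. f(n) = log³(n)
A > C > B > D

Comparing growth rates:
A = nⁿ is O(nⁿ)
C = 3ⁿ is O(3ⁿ)
B = n⁵ is O(n⁵)
D = log³(n) is O(log³ n)

Therefore, the order from fastest to slowest is: A > C > B > D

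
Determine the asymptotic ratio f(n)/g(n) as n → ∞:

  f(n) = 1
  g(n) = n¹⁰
0

Since 1 (O(1)) grows slower than n¹⁰ (O(n¹⁰)),
the ratio f(n)/g(n) → 0 as n → ∞.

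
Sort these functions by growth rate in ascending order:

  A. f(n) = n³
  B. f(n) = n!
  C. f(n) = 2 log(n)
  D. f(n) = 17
D < C < A < B

Comparing growth rates:
D = 17 is O(1)
C = 2 log(n) is O(log n)
A = n³ is O(n³)
B = n! is O(n!)

Therefore, the order from slowest to fastest is: D < C < A < B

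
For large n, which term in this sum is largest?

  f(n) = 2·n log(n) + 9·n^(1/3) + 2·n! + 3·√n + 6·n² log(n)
2·n!

Looking at each term:
  - 2·n log(n) is O(n log n)
  - 9·n^(1/3) is O(n^(1/3))
  - 2·n! is O(n!)
  - 3·√n is O(√n)
  - 6·n² log(n) is O(n² log n)

The term 2·n! (O(n!)) grows fastest and dominates all others.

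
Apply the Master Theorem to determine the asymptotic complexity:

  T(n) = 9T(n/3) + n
Θ(n²)

Master Theorem: a = 9, b = 3, f(n) = n.
Compute the critical exponent d = log₃(9) = 2.
Compare f(n) = Θ(n) against n^d:
  k = 1 < d = 2, so f(n) = O(n^(d-ε)) — Case 1.
  The recursion cost dominates: T(n) = Θ(n^d) = Θ(n²).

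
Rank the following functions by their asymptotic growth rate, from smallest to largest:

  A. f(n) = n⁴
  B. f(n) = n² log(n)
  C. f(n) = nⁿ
B < A < C

Comparing growth rates:
B = n² log(n) is O(n² log n)
A = n⁴ is O(n⁴)
C = nⁿ is O(nⁿ)

Therefore, the order from slowest to fastest is: B < A < C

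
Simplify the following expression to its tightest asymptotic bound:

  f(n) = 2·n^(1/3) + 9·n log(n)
Θ(n log n)

Order the terms by growth rate: 2·n^(1/3) ≺ 9·n log(n).
The fastest-growing term 9·n log(n) dominates as n → ∞; dropping its constant factor gives Θ(n log n).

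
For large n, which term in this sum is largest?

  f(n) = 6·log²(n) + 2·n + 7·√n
2·n

Looking at each term:
  - 6·log²(n) is O(log² n)
  - 2·n is O(n)
  - 7·√n is O(√n)

The term 2·n (O(n)) grows fastest and dominates all others.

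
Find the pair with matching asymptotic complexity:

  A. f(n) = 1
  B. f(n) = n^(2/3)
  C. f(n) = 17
A and C

Examining each function:
  A. 1 is O(1)
  B. n^(2/3) is O(n^(2/3))
  C. 17 is O(1)

Functions A and C both have the same complexity class.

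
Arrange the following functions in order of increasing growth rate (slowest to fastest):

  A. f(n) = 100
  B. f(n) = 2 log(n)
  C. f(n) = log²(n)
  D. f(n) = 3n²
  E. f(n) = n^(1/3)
A < B < C < E < D

Comparing growth rates:
A = 100 is O(1)
B = 2 log(n) is O(log n)
C = log²(n) is O(log² n)
E = n^(1/3) is O(n^(1/3))
D = 3n² is O(n²)

Therefore, the order from slowest to fastest is: A < B < C < E < D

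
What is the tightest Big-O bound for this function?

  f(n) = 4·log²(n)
O(log² n)

The dominant term in 4·log²(n) is 4·log²(n), which is Θ(log² n).
Constants are absorbed, so the tightest bound is O(log² n).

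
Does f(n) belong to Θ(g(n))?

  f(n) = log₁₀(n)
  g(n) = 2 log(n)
True

f(n) = log₁₀(n) and g(n) = 2 log(n) are both O(log n).
Since they have the same asymptotic growth rate, f(n) = Θ(g(n)) is true.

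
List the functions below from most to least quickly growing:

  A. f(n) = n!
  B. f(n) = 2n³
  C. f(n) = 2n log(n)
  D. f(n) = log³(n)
A > B > C > D

Comparing growth rates:
A = n! is O(n!)
B = 2n³ is O(n³)
C = 2n log(n) is O(n log n)
D = log³(n) is O(log³ n)

Therefore, the order from fastest to slowest is: A > B > C > D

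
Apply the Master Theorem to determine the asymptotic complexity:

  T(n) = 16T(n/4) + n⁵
Θ(n⁵)

Master Theorem: a = 16, b = 4, f(n) = n⁵.
Compute the critical exponent d = log₄(16) = 2.
Compare f(n) = Θ(n⁵) against n^d:
  k = 5 > d = 2, so f(n) = Ω(n^(d+ε)) — Case 3.
  Regularity: a·(n/b)^5/n^5 = a/b^5 = 16/1024 < 1 ✓.
  The top-level work dominates: T(n) = Θ(f(n)) = Θ(n⁵).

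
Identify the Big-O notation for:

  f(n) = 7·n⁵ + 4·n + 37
O(n⁵)

The dominant term in 7·n⁵ + 4·n + 37 is 7·n⁵, which is Θ(n⁵).
Lower-order terms (4·n, 37) are asymptotically negligible.
Constants are absorbed, so the tightest bound is O(n⁵).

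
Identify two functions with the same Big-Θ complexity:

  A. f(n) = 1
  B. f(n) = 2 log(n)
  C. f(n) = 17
A and C

Examining each function:
  A. 1 is O(1)
  B. 2 log(n) is O(log n)
  C. 17 is O(1)

Functions A and C both have the same complexity class.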